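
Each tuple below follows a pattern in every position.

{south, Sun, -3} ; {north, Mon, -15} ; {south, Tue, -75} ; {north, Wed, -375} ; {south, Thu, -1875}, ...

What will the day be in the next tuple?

Day goes Sun, Mon, Tue, Wed, Thu → Fri (runs through the weekdays Mon→Sun).

Fri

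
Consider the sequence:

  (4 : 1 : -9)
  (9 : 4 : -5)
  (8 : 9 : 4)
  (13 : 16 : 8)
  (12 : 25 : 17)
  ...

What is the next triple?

(17 : 36 : 21)

For the first entry, alternating steps +5, −1, +5, −1, …: 4, 9, 8, 13, 12 → 17.
Second entry: perfect squares: 1², 2², 3², …, so 1, 4, 9, 16, 25 → 36.
Third entry — alternating steps +4, +9, +4, +9, …: -9, -5, 4, 8, 17 → 21.
So the next triple is (17 : 36 : 21).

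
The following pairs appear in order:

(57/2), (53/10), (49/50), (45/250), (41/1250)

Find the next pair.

(37/6250)

First part: −4 each step; 57, 53, 49, 45, 41 → 37.
Second part — ×5 each step: 2, 10, 50, 250, 1250 → 6250.
Putting it together: (37/6250).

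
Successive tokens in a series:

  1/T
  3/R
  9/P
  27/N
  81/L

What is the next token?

First component — ×3 each step: 1, 3, 9, 27, 81 → 243.
Letter: T, R, P, N, L → J (letters move back 2 places in the alphabet).
Putting it together: 243/J.

243/J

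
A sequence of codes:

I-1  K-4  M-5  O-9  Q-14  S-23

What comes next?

Letter: letters move forward 2 places in the alphabet; I, K, M, O, Q, S → U.
Second component goes 1, 4, 5, 9, 14, 23 → 37 (each term is the sum of the two before it).
So the next code is U-37.

U-37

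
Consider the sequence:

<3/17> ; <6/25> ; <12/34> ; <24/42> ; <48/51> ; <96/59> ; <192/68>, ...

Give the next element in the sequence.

<384/76>

For the first coordinate, ×2 each step: 3, 6, 12, 24, 48, 96, 192 → 384.
Second coordinate: alternating steps +8, +9, +8, +9, …; 17, 25, 34, 42, 51, 59, 68 → 76.
Combining the parts gives <384/76>.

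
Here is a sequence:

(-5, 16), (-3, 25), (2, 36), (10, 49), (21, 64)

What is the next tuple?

(35, 81)

First entry: differences are 2, 5, 8, … (increasing by 3 each time); -5, -3, 2, 10, 21 → 35.
For the second entry, perfect squares: 4², 5², 6², …: 16, 25, 36, 49, 64 → 81.
Putting it together: (35, 81).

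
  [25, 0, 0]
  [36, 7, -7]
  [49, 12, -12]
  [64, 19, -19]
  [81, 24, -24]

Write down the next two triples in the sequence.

First coordinate: perfect squares: 5², 6², 7², …, so 25, 36, 49, 64, 81 → 100 → 121.
Second coordinate: 0, 7, 12, 19, 24 → 31 → 36 (alternating steps +7, +5, +7, +5, …).
Third coordinate: always the negative of the second coordinate, so 0, -7, -12, -19, -24 → -31 → -36.
So the next two triples are [100, 31, -31] and [121, 36, -36].

[100, 31, -31], [121, 36, -36]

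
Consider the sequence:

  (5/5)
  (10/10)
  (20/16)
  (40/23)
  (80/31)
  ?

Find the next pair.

For the first component, ×2 each step: 5, 10, 20, 40, 80 → 160.
Second component: differences are 5, 6, 7, … (increasing by 1 each time), so 5, 10, 16, 23, 31 → 40.
Combining the parts gives (160/40).

(160/40)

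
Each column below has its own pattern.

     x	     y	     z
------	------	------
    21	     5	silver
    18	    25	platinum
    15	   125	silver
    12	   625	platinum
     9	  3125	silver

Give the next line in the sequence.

For the column x, −3 each step: 21, 18, 15, 12, 9 → 6.
Column y goes 5, 25, 125, 625, 3125 → 15625 (×5 each step).
Column z — alternates silver ↔ platinum: silver, platinum, silver, platinum, silver → platinum.
Putting it together: 6  15625  platinum.

6  15625  platinum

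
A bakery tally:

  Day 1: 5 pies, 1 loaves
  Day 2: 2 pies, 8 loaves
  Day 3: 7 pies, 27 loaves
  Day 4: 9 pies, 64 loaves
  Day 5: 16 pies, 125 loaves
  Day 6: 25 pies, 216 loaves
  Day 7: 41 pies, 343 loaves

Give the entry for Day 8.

Pies — each term is the sum of the two before it: 5, 2, 7, 9, 16, 25, 41 → 66.
Loaves — perfect cubes: 1³, 2³, 3³, …: 1, 8, 27, 64, 125, 216, 343 → 512.
So the next line is 66 pies, 512 loaves.

66 pies, 512 loaves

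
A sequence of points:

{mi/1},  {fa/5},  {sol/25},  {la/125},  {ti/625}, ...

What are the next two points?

{do/3125}, {re/15625}

Note goes mi, fa, sol, la, ti → do → re (runs through the solfège scale do→ti).
Second slot — ×5 each step: 1, 5, 25, 125, 625 → 3125 → 15625.
So the next two points are {do/3125} and {re/15625}.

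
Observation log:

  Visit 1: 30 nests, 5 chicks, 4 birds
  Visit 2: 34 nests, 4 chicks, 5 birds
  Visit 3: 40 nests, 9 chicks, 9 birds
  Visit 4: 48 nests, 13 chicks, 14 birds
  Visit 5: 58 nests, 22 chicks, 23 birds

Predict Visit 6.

Nests: 30, 34, 40, 48, 58 → 70 (differences are 4, 6, 8, … (increasing by 2 each time)).
For the chicks, each term is the sum of the two before it: 5, 4, 9, 13, 22 → 35.
For the birds, each term is the sum of the two before it: 4, 5, 9, 14, 23 → 37.
So the next line is 70 nests, 35 chicks, 37 birds.

70 nests, 35 chicks, 37 birds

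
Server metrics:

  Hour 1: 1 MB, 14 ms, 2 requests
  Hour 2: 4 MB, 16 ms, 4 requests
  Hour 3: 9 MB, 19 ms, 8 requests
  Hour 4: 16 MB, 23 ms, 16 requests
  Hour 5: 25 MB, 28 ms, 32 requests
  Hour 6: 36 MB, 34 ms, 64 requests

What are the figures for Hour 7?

49 MB, 41 ms, 128 requests

MB — perfect squares: 1², 2², 3², …: 1, 4, 9, 16, 25, 36 → 49.
Ms: differences are 2, 3, 4, … (increasing by 1 each time); 14, 16, 19, 23, 28, 34 → 41.
For the requests, ×2 each step: 2, 4, 8, 16, 32, 64 → 128.
Putting it together: 49 MB, 41 ms, 128 requests.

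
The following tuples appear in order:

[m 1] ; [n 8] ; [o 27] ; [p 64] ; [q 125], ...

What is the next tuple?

Letter: m, n, o, p, q → r (letters move forward 1 place in the alphabet).
Second slot goes 1, 8, 27, 64, 125 → 216 (perfect cubes: 1³, 2³, 3³, …).
Combining the parts gives [r 216].

[r 216]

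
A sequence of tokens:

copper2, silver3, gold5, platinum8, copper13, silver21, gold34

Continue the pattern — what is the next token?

Metal: repeats copper → silver → gold → platinum; copper, silver, gold, platinum, copper, silver, gold → platinum.
Second component: each term is the sum of the two before it, so 2, 3, 5, 8, 13, 21, 34 → 55.
Putting it together: platinum55.

platinum55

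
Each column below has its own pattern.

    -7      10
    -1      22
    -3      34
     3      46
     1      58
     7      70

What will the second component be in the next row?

First component: alternating steps +6, −2, +6, −2, …, so -7, -1, -3, 3, 1, 7 → 5.
Second component: +12 each step, so 10, 22, 34, 46, 58, 70 → 82.

82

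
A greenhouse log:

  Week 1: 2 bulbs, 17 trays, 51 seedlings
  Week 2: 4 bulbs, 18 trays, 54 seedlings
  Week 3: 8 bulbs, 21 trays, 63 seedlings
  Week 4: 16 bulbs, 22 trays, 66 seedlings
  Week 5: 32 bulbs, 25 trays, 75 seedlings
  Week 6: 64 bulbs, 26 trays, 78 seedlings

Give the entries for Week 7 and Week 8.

Bulbs: 2, 4, 8, 16, 32, 64 → 128 → 256 (×2 each step).
Trays goes 17, 18, 21, 22, 25, 26 → 29 → 30 (alternating steps +1, +3, +1, +3, …).
Seedlings: always 3 × the trays; 51, 54, 63, 66, 75, 78 → 87 → 90.
Putting the parts together: 128 bulbs, 29 trays, 87 seedlings and then 256 bulbs, 30 trays, 90 seedlings.

128 bulbs, 29 trays, 87 seedlings; 256 bulbs, 30 trays, 90 seedlings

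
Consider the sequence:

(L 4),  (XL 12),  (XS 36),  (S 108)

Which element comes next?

(M 324)

Size — runs through clothing sizes XS→XL: L, XL, XS, S → M.
Second coordinate: 4, 12, 36, 108 → 324 (×3 each step).
Putting it together: (M 324).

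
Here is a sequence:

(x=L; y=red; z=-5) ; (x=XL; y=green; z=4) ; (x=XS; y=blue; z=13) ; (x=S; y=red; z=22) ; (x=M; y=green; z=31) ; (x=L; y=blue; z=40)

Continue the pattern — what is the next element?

(x=XL; y=red; z=49)

For the x, repeats L → XL → XS → S → M: L, XL, XS, S, M, L → XL.
For the y, repeats red → green → blue: red, green, blue, red, green, blue → red.
Z goes -5, 4, 13, 22, 31, 40 → 49 (+9 each step).
Combining the parts gives (x=XL; y=red; z=49).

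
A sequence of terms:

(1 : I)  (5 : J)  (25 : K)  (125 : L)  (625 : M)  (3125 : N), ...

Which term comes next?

First entry — ×5 each step: 1, 5, 25, 125, 625, 3125 → 15625.
Letter — letters move forward 1 place in the alphabet: I, J, K, L, M, N → O.
Combining the parts gives (15625 : O).

(15625 : O)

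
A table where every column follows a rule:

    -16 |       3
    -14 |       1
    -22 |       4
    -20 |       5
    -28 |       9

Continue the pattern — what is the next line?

-26  14

First component — alternating steps +2, −8, +2, −8, …: -16, -14, -22, -20, -28 → -26.
Second component: 3, 1, 4, 5, 9 → 14 (each term is the sum of the two before it).
So the next line is -26  14.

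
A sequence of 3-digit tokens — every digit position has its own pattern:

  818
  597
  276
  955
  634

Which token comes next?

First digit: −3 each step, mod 10; 8, 5, 2, 9, 6 → 3.
Second digit: −2 each step, mod 10; 1, 9, 7, 5, 3 → 1.
Third digit: 8, 7, 6, 5, 4 → 3 (−1 each step, mod 10).
So the next token is 313.

313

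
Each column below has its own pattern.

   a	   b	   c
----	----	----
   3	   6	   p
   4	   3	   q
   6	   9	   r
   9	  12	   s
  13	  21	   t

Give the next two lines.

18  33  u; 24  54  v

Column a: 3, 4, 6, 9, 13 → 18 → 24 (differences are 1, 2, 3, … (increasing by 1 each time)).
Column b — each term is the sum of the two before it: 6, 3, 9, 12, 21 → 33 → 54.
Column c: p, q, r, s, t → u → v (letters move forward 1 place in the alphabet).
So the next two lines are 18  33  u and 24  54  v.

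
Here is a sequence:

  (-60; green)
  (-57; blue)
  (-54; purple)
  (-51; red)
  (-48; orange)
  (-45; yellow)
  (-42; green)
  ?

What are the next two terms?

First entry: -60, -57, -54, -51, -48, -45, -42 → -39 → -36 (+3 each step).
Colour: green, blue, purple, red, orange, yellow, green → blue → purple (repeats green → blue → purple → red → orange → yellow).
Putting the parts together: (-39; blue) and then (-36; purple).

(-39; blue), (-36; purple)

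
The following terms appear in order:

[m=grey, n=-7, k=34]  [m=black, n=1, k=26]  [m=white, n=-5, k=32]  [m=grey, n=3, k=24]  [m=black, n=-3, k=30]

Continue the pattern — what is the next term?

M: repeats grey → black → white, so grey, black, white, grey, black → white.
N: alternating steps +8, −6, +8, −6, …; -7, 1, -5, 3, -3 → 5.
K goes 34, 26, 32, 24, 30 → 22 (together with the n always sums to 27).
Combining the parts gives [m=white, n=5, k=22].

[m=white, n=5, k=22]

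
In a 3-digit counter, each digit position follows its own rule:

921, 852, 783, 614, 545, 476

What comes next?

For the first digit, −1 each step, mod 10: 9, 8, 7, 6, 5, 4 → 3.
Second digit: +3 each step, mod 10; 2, 5, 8, 1, 4, 7 → 0.
Third digit — +1 each step, mod 10: 1, 2, 3, 4, 5, 6 → 7.
Combining the parts gives 307.

307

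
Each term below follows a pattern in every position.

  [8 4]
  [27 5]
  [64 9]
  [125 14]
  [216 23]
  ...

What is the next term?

First value — perfect cubes: 2³, 3³, 4³, …: 8, 27, 64, 125, 216 → 343.
Second value — each term is the sum of the two before it: 4, 5, 9, 14, 23 → 37.
Putting it together: [343 37].

[343 37]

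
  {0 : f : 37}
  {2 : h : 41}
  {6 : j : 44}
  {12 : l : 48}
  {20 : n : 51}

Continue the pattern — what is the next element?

First entry: differences are 2, 4, 6, … (increasing by 2 each time), so 0, 2, 6, 12, 20 → 30.
For the letter, letters move forward 2 places in the alphabet: f, h, j, l, n → p.
Third entry: alternating steps +4, +3, +4, +3, …; 37, 41, 44, 48, 51 → 55.
Putting it together: {30 : p : 55}.

{30 : p : 55}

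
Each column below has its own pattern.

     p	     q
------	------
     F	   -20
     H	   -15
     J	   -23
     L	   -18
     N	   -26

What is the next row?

P  -21

Column p: letters move forward 2 places in the alphabet, so F, H, J, L, N → P.
Column q: -20, -15, -23, -18, -26 → -21 (alternating steps +5, −8, +5, −8, …).
Putting it together: P  -21.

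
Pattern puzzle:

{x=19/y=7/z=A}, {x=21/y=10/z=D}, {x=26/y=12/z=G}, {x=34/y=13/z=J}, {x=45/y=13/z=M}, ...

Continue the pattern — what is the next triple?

X: differences are 2, 5, 8, … (increasing by 3 each time), so 19, 21, 26, 34, 45 → 59.
Y — differences are 3, 2, 1, … (decreasing by 1 each time): 7, 10, 12, 13, 13 → 12.
Z: A, D, G, J, M → P (letters move forward 3 places in the alphabet).
Combining the parts gives {x=59/y=12/z=P}.

{x=59/y=12/z=P}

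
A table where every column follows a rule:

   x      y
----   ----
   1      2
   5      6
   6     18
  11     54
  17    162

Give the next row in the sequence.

Column x: each term is the sum of the two before it, so 1, 5, 6, 11, 17 → 28.
Column y — ×3 each step: 2, 6, 18, 54, 162 → 486.
Putting it together: 28  486.

28  486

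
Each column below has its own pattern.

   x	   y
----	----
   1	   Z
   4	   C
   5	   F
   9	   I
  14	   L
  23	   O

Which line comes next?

37  R

Column x: each term is the sum of the two before it, so 1, 4, 5, 9, 14, 23 → 37.
For the column y, letters move forward 3 places in the alphabet, wrapping Z→A: Z, C, F, I, L, O → R.
Putting it together: 37  R.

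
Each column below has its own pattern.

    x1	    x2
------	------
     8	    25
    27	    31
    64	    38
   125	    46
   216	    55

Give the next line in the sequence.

Column x1: perfect cubes: 2³, 3³, 4³, …; 8, 27, 64, 125, 216 → 343.
Column x2: differences are 6, 7, 8, … (increasing by 1 each time); 25, 31, 38, 46, 55 → 65.
Combining the parts gives 343  65.

343  65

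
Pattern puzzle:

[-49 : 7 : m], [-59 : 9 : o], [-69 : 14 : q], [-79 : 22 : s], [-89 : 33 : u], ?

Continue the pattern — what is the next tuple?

First value: −10 each step; -49, -59, -69, -79, -89 → -99.
Second value — differences are 2, 5, 8, … (increasing by 3 each time): 7, 9, 14, 22, 33 → 47.
Letter goes m, o, q, s, u → w (letters move forward 2 places in the alphabet).
So the next tuple is [-99 : 47 : w].

[-99 : 47 : w]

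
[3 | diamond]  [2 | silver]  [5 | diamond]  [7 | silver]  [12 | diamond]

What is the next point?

[19 | silver]

For the first slot, each term is the sum of the two before it: 3, 2, 5, 7, 12 → 19.
Rank goes diamond, silver, diamond, silver, diamond → silver (alternates diamond ↔ silver).
So the next point is [19 | silver].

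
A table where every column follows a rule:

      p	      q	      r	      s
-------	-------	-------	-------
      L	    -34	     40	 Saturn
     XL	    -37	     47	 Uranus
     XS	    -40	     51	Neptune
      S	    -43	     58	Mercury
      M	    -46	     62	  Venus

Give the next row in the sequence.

Column p: runs through clothing sizes XS→XL; L, XL, XS, S, M → L.
Column q: −3 each step, so -34, -37, -40, -43, -46 → -49.
Column r: 40, 47, 51, 58, 62 → 69 (alternating steps +7, +4, +7, +4, …).
Column s: runs through the planets Mercury→Neptune, so Saturn, Uranus, Neptune, Mercury, Venus → Earth.
Combining the parts gives L  -49  69  Earth.

L  -49  69  Earth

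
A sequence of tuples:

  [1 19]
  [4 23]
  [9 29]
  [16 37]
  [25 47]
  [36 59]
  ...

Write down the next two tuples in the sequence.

First value: 1, 4, 9, 16, 25, 36 → 49 → 64 (perfect squares: 1², 2², 3², …).
Second value: differences are 4, 6, 8, … (increasing by 2 each time), so 19, 23, 29, 37, 47, 59 → 73 → 89.
So the next two tuples are [49 73] and [64 89].

[49 73], [64 89]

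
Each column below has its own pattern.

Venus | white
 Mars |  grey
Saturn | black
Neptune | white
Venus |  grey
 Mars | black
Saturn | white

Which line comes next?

Planet: Venus, Mars, Saturn, Neptune, Venus, Mars, Saturn → Neptune (repeats Venus → Mars → Saturn → Neptune).
For the shade, repeats white → grey → black: white, grey, black, white, grey, black, white → grey.
Combining the parts gives Neptune  grey.

Neptune  grey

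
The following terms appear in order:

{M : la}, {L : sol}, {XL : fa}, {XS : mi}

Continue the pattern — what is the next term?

Size: M, L, XL, XS → S (runs through clothing sizes XS→XL).
For the note, runs backward through the solfège scale do→ti: la, sol, fa, mi → re.
So the next term is {S : re}.

{S : re}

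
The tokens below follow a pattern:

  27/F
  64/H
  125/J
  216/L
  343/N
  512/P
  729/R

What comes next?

1000/T

For the first component, perfect cubes: 3³, 4³, 5³, …: 27, 64, 125, 216, 343, 512, 729 → 1000.
Letter: F, H, J, L, N, P, R → T (letters move forward 2 places in the alphabet).
So the next token is 1000/T.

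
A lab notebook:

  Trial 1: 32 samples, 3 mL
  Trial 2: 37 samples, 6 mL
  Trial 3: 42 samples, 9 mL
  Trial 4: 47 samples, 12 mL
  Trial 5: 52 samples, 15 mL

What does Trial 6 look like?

57 samples, 18 mL

Samples goes 32, 37, 42, 47, 52 → 57 (+5 each step).
ML: +3 each step; 3, 6, 9, 12, 15 → 18.
So the next row is 57 samples, 18 mL.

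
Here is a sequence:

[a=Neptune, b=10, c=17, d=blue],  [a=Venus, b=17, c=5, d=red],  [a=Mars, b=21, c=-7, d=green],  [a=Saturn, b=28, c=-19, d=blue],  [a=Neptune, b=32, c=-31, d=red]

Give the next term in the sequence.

A: repeats Neptune → Venus → Mars → Saturn, so Neptune, Venus, Mars, Saturn, Neptune → Venus.
B — alternating steps +7, +4, +7, +4, …: 10, 17, 21, 28, 32 → 39.
C — −12 each step: 17, 5, -7, -19, -31 → -43.
D — repeats blue → red → green: blue, red, green, blue, red → green.
Combining the parts gives [a=Venus, b=39, c=-43, d=green].

[a=Venus, b=39, c=-43, d=green]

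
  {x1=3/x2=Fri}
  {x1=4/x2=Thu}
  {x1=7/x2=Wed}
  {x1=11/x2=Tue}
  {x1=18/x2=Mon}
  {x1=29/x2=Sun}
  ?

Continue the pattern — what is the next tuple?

{x1=47/x2=Sat}

X1: each term is the sum of the two before it; 3, 4, 7, 11, 18, 29 → 47.
X2 — runs backward through the weekdays Mon→Sun: Fri, Thu, Wed, Tue, Mon, Sun → Sat.
Combining the parts gives {x1=47/x2=Sat}.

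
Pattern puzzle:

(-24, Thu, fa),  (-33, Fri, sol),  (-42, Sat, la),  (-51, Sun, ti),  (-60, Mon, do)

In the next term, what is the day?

Tue

Day goes Thu, Fri, Sat, Sun, Mon → Tue (runs through the weekdays Mon→Sun).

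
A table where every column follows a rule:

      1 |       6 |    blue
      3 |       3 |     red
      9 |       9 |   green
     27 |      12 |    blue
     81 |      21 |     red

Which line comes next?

243  33  green

First component goes 1, 3, 9, 27, 81 → 243 (×3 each step).
Second component: 6, 3, 9, 12, 21 → 33 (each term is the sum of the two before it).
Colour: blue, red, green, blue, red → green (repeats blue → red → green).
So the next line is 243  33  green.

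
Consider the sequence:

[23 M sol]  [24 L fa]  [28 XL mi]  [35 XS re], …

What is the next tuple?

[45 S do]

For the first coordinate, differences are 1, 4, 7, … (increasing by 3 each time): 23, 24, 28, 35 → 45.
Size: runs through clothing sizes XS→XL; M, L, XL, XS → S.
Note: runs backward through the solfège scale do→ti; sol, fa, mi, re → do.
Putting it together: [45 S do].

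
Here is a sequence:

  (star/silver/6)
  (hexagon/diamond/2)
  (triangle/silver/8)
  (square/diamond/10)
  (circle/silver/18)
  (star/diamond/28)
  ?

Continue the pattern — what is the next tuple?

(hexagon/silver/46)

Shape: star, hexagon, triangle, square, circle, star → hexagon (repeats star → hexagon → triangle → square → circle).
For the rank, alternates silver ↔ diamond: silver, diamond, silver, diamond, silver, diamond → silver.
Third slot goes 6, 2, 8, 10, 18, 28 → 46 (each term is the sum of the two before it).
So the next tuple is (hexagon/silver/46).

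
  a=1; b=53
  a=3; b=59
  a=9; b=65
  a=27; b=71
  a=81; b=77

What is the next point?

a=243; b=83

A goes 1, 3, 9, 27, 81 → 243 (×3 each step).
B — +6 each step: 53, 59, 65, 71, 77 → 83.
So the next point is a=243; b=83.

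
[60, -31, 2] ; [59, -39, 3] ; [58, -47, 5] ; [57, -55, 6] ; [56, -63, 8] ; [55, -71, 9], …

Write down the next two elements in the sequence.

[54, -79, 11], [53, -87, 12]

First entry — −1 each step: 60, 59, 58, 57, 56, 55 → 54 → 53.
Second entry: -31, -39, -47, -55, -63, -71 → -79 → -87 (−8 each step).
Third entry goes 2, 3, 5, 6, 8, 9 → 11 → 12 (alternating steps +1, +2, +1, +2, …).
Putting the parts together: [54, -79, 11] and then [53, -87, 12].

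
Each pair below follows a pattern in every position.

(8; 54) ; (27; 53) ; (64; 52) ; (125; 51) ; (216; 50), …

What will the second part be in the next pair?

Second part: −1 each step; 54, 53, 52, 51, 50 → 49.

49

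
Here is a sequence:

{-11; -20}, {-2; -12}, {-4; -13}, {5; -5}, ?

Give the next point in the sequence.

First entry goes -11, -2, -4, 5 → 3 (alternating steps +9, −2, +9, −2, …).
Second entry: alternating steps +8, −1, +8, −1, …, so -20, -12, -13, -5 → -6.
So the next point is {3; -6}.

{3; -6}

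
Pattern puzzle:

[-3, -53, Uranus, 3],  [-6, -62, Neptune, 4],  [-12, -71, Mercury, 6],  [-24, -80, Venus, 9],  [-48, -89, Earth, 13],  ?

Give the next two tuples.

First value: ×2 each step, so -3, -6, -12, -24, -48 → -96 → -192.
Second value — −9 each step: -53, -62, -71, -80, -89 → -98 → -107.
For the planet, runs through the planets Mercury→Neptune: Uranus, Neptune, Mercury, Venus, Earth → Mars → Jupiter.
Fourth value: 3, 4, 6, 9, 13 → 18 → 24 (differences are 1, 2, 3, … (increasing by 1 each time)).
So the next two tuples are [-96, -98, Mars, 18] and [-192, -107, Jupiter, 24].

[-96, -98, Mars, 18], [-192, -107, Jupiter, 24]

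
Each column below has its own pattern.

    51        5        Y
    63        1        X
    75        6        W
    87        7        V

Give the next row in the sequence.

99  13  U

First component: 51, 63, 75, 87 → 99 (+12 each step).
Second component: 5, 1, 6, 7 → 13 (each term is the sum of the two before it).
Letter: letters move back 1 place in the alphabet, so Y, X, W, V → U.
So the next row is 99  13  U.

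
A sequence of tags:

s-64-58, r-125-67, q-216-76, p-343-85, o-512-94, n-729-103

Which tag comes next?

m-1000-112

Letter: letters move back 1 place in the alphabet; s, r, q, p, o, n → m.
Second component: perfect cubes: 4³, 5³, 6³, …; 64, 125, 216, 343, 512, 729 → 1000.
Third component: +9 each step, so 58, 67, 76, 85, 94, 103 → 112.
So the next tag is m-1000-112.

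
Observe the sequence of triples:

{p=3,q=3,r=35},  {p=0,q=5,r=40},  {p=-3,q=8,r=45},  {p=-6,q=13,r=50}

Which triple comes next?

P: −3 each step, so 3, 0, -3, -6 → -9.
For the q, each term is the sum of the two before it: 3, 5, 8, 13 → 21.
R: +5 each step; 35, 40, 45, 50 → 55.
So the next triple is {p=-9,q=21,r=55}.

{p=-9,q=21,r=55}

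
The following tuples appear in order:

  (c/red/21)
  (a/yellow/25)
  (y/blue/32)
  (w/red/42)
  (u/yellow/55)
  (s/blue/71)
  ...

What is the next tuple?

(q/red/90)

Letter: letters move back 2 places in the alphabet, wrapping A→Z, so c, a, y, w, u, s → q.
Colour: repeats red → yellow → blue; red, yellow, blue, red, yellow, blue → red.
For the third part, differences are 4, 7, 10, … (increasing by 3 each time): 21, 25, 32, 42, 55, 71 → 90.
Putting it together: (q/red/90).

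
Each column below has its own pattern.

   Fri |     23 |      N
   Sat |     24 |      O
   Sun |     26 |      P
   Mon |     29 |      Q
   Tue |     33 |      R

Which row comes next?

Wed  38  S

Day: runs through the weekdays Mon→Sun; Fri, Sat, Sun, Mon, Tue → Wed.
Second component: 23, 24, 26, 29, 33 → 38 (differences are 1, 2, 3, … (increasing by 1 each time)).
Letter goes N, O, P, Q, R → S (letters move forward 1 place in the alphabet).
Putting it together: Wed  38  S.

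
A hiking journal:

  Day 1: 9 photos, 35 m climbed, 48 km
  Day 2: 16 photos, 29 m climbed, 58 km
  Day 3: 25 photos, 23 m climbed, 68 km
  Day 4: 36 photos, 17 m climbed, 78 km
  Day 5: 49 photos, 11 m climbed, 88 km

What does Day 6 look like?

64 photos, 5 m climbed, 98 km

Photos: 9, 16, 25, 36, 49 → 64 (perfect squares: 3², 4², 5², …).
For the m climbed, −6 each step: 35, 29, 23, 17, 11 → 5.
Km: +10 each step; 48, 58, 68, 78, 88 → 98.
Putting it together: 64 photos, 5 m climbed, 98 km.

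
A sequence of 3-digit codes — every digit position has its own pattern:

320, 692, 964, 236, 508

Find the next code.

870

First digit goes 3, 6, 9, 2, 5 → 8 (+3 each step, mod 10).
Second digit: −3 each step, mod 10; 2, 9, 6, 3, 0 → 7.
Third digit goes 0, 2, 4, 6, 8 → 0 (+2 each step, mod 10).
Putting it together: 870.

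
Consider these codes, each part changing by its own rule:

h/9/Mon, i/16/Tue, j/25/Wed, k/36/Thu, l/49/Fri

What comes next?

m/64/Sat

For the letter, letters move forward 1 place in the alphabet: h, i, j, k, l → m.
Second component: perfect squares: 3², 4², 5², …, so 9, 16, 25, 36, 49 → 64.
Day — runs through the weekdays Mon→Sun: Mon, Tue, Wed, Thu, Fri → Sat.
Putting it together: m/64/Sat.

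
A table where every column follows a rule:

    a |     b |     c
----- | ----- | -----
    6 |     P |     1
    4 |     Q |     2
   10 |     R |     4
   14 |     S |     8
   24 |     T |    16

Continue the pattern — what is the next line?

38  U  32

Column a: 6, 4, 10, 14, 24 → 38 (each term is the sum of the two before it).
Column b goes P, Q, R, S, T → U (letters move forward 1 place in the alphabet).
Column c: ×2 each step, so 1, 2, 4, 8, 16 → 32.
Combining the parts gives 38  U  32.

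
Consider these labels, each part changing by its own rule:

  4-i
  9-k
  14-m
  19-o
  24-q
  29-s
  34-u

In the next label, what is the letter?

Letter: letters move forward 2 places in the alphabet, so i, k, m, o, q, s, u → w.

w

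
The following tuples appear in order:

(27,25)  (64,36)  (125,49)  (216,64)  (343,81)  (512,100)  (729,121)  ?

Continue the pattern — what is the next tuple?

First component: 27, 64, 125, 216, 343, 512, 729 → 1000 (perfect cubes: 3³, 4³, 5³, …).
Second component — perfect squares: 5², 6², 7², …: 25, 36, 49, 64, 81, 100, 121 → 144.
So the next tuple is (1000,144).

(1000,144)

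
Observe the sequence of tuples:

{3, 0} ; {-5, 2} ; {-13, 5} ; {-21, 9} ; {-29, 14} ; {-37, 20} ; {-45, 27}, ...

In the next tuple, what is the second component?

35

Second component: differences are 2, 3, 4, … (increasing by 1 each time); 0, 2, 5, 9, 14, 20, 27 → 35.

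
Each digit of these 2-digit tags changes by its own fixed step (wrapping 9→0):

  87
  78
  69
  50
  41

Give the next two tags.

32 then 23

First digit — −1 each step, mod 10: 8, 7, 6, 5, 4 → 3 → 2.
Second digit: 7, 8, 9, 0, 1 → 2 → 3 (+1 each step, mod 10).
Putting the parts together: 32 and then 23.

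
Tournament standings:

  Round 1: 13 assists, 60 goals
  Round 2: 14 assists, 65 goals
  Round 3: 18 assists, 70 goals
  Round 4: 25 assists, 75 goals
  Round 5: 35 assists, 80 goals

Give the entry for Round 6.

48 assists, 85 goals

Assists goes 13, 14, 18, 25, 35 → 48 (differences are 1, 4, 7, … (increasing by 3 each time)).
Goals — +5 each step: 60, 65, 70, 75, 80 → 85.
Combining the parts gives 48 assists, 85 goals.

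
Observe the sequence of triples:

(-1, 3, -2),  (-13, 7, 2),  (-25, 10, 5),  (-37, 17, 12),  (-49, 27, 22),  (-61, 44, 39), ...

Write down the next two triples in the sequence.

First component: −12 each step; -1, -13, -25, -37, -49, -61 → -73 → -85.
Second component goes 3, 7, 10, 17, 27, 44 → 71 → 115 (each term is the sum of the two before it).
Third component: -2, 2, 5, 12, 22, 39 → 66 → 110 (always 5 less than the second component).
Putting the parts together: (-73, 71, 66) and then (-85, 115, 110).

(-73, 71, 66), (-85, 115, 110)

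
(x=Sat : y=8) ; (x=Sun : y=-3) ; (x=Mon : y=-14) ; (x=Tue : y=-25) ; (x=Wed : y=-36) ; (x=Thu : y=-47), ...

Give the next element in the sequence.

For the x, runs through the weekdays Mon→Sun: Sat, Sun, Mon, Tue, Wed, Thu → Fri.
Y: −11 each step; 8, -3, -14, -25, -36, -47 → -58.
Combining the parts gives (x=Fri : y=-58).

(x=Fri : y=-58)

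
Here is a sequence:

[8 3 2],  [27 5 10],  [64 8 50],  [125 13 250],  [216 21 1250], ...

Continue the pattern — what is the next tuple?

For the first value, perfect cubes: 2³, 3³, 4³, …: 8, 27, 64, 125, 216 → 343.
Second value: each term is the sum of the two before it; 3, 5, 8, 13, 21 → 34.
Third value: 2, 10, 50, 250, 1250 → 6250 (×5 each step).
Putting it together: [343 34 6250].

[343 34 6250]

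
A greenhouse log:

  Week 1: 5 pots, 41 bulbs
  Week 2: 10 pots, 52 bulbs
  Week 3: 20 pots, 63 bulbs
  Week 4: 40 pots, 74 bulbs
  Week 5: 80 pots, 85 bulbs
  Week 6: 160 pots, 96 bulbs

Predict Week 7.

For the pots, ×2 each step: 5, 10, 20, 40, 80, 160 → 320.
Bulbs: +11 each step; 41, 52, 63, 74, 85, 96 → 107.
So the next line is 320 pots, 107 bulbs.

320 pots, 107 bulbs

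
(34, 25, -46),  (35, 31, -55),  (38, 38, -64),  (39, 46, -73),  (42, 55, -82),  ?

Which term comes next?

(43, 65, -91)

For the first coordinate, alternating steps +1, +3, +1, +3, …: 34, 35, 38, 39, 42 → 43.
For the second coordinate, differences are 6, 7, 8, … (increasing by 1 each time): 25, 31, 38, 46, 55 → 65.
Third coordinate goes -46, -55, -64, -73, -82 → -91 (−9 each step).
Combining the parts gives (43, 65, -91).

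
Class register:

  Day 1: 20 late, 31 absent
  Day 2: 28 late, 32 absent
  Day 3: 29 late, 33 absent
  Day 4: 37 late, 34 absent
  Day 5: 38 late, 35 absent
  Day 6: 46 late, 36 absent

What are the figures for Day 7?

Late goes 20, 28, 29, 37, 38, 46 → 47 (alternating steps +8, +1, +8, +1, …).
Absent: +1 each step, so 31, 32, 33, 34, 35, 36 → 37.
Combining the parts gives 47 late, 37 absent.

47 late, 37 absent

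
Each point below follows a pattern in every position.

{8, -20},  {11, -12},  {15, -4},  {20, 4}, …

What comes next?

For the first entry, differences are 3, 4, 5, … (increasing by 1 each time): 8, 11, 15, 20 → 26.
Second entry: +8 each step; -20, -12, -4, 4 → 12.
Putting it together: {26, 12}.

{26, 12}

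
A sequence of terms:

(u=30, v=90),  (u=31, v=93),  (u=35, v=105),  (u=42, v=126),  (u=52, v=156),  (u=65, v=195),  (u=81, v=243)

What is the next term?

For the u, differences are 1, 4, 7, … (increasing by 3 each time): 30, 31, 35, 42, 52, 65, 81 → 100.
V: always 3 × the u, so 90, 93, 105, 126, 156, 195, 243 → 300.
So the next term is (u=100, v=300).

(u=100, v=300)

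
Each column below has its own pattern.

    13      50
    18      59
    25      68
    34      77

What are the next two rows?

First component — differences are 5, 7, 9, … (increasing by 2 each time): 13, 18, 25, 34 → 45 → 58.
Second component: 50, 59, 68, 77 → 86 → 95 (+9 each step).
So the next two rows are 45  86 and 58  95.

45  86; 58  95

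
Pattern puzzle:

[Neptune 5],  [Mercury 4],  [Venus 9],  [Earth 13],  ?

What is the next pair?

Planet — runs through the planets Mercury→Neptune: Neptune, Mercury, Venus, Earth → Mars.
Second value — each term is the sum of the two before it: 5, 4, 9, 13 → 22.
Combining the parts gives [Mars 22].

[Mars 22]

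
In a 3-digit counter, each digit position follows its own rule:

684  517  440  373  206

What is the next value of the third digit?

First digit: −1 each step, mod 10, so 6, 5, 4, 3, 2 → 1.
For the second digit, +3 each step, mod 10: 8, 1, 4, 7, 0 → 3.
Third digit: +3 each step, mod 10, so 4, 7, 0, 3, 6 → 9.

9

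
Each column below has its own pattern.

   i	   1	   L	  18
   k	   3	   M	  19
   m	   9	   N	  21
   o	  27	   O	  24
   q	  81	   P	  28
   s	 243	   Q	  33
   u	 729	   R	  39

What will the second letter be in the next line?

Second letter goes L, M, N, O, P, Q, R → S (letters move forward 1 place in the alphabet).

S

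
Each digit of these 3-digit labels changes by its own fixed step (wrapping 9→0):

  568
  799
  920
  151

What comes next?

First digit: +2 each step, mod 10; 5, 7, 9, 1 → 3.
Second digit: +3 each step, mod 10; 6, 9, 2, 5 → 8.
Third digit goes 8, 9, 0, 1 → 2 (+1 each step, mod 10).
Combining the parts gives 382.

382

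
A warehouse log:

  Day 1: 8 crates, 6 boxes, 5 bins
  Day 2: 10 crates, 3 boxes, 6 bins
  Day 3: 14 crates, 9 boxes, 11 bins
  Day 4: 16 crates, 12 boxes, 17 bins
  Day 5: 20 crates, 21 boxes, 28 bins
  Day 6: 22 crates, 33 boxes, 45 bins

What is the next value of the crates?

26

Crates goes 8, 10, 14, 16, 20, 22 → 26 (alternating steps +2, +4, +2, +4, …).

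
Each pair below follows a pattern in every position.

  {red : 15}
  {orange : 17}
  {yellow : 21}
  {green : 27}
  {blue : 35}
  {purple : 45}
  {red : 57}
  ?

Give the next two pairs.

For the colour, repeats red → orange → yellow → green → blue → purple: red, orange, yellow, green, blue, purple, red → orange → yellow.
Second value: 15, 17, 21, 27, 35, 45, 57 → 71 → 87 (differences are 2, 4, 6, … (increasing by 2 each time)).
Putting the parts together: {orange : 71} and then {yellow : 87}.

{orange : 71}, {yellow : 87}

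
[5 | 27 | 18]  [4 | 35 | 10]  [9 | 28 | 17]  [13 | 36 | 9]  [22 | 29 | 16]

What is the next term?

For the first component, each term is the sum of the two before it: 5, 4, 9, 13, 22 → 35.
Second component: 27, 35, 28, 36, 29 → 37 (alternating steps +8, −7, +8, −7, …).
For the third component, together with the second component always sums to 45: 18, 10, 17, 9, 16 → 8.
So the next term is [35 | 37 | 8].

[35 | 37 | 8]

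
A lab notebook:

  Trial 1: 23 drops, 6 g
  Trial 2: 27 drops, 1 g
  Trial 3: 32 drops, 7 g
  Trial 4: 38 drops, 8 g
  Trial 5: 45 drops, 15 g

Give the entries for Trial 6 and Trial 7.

Drops: differences are 4, 5, 6, … (increasing by 1 each time), so 23, 27, 32, 38, 45 → 53 → 62.
G — each term is the sum of the two before it: 6, 1, 7, 8, 15 → 23 → 38.
Putting the parts together: 53 drops, 23 g and then 62 drops, 38 g.

53 drops, 23 g; 62 drops, 38 g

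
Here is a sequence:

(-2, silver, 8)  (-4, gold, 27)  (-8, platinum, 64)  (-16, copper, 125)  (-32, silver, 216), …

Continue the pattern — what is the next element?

(-64, gold, 343)

First part goes -2, -4, -8, -16, -32 → -64 (×2 each step).
Metal — repeats silver → gold → platinum → copper: silver, gold, platinum, copper, silver → gold.
Third part: 8, 27, 64, 125, 216 → 343 (perfect cubes: 2³, 3³, 4³, …).
Putting it together: (-64, gold, 343).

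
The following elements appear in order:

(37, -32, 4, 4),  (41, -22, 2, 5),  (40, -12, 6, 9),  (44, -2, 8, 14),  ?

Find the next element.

(43, 8, 14, 23)

First slot goes 37, 41, 40, 44 → 43 (alternating steps +4, −1, +4, −1, …).
For the second slot, +10 each step: -32, -22, -12, -2 → 8.
Third slot: each term is the sum of the two before it, so 4, 2, 6, 8 → 14.
Fourth slot: 4, 5, 9, 14 → 23 (each term is the sum of the two before it).
So the next element is (43, 8, 14, 23).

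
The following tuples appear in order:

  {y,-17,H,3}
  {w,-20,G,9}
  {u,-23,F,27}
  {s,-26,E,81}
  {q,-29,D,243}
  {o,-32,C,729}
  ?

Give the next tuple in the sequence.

{m,-35,B,2187}

First letter — letters move back 2 places in the alphabet: y, w, u, s, q, o → m.
Second coordinate: −3 each step, so -17, -20, -23, -26, -29, -32 → -35.
Second letter: letters move back 1 place in the alphabet; H, G, F, E, D, C → B.
Fourth coordinate: 3, 9, 27, 81, 243, 729 → 2187 (×3 each step).
So the next tuple is {m,-35,B,2187}.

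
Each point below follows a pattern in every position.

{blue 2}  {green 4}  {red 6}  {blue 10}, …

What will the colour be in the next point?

For the colour, repeats blue → green → red: blue, green, red, blue → green.

green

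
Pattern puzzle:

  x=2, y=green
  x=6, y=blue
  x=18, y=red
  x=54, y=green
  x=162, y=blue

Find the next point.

For the x, ×3 each step: 2, 6, 18, 54, 162 → 486.
For the y, repeats green → blue → red: green, blue, red, green, blue → red.
Putting it together: x=486, y=red.

x=486, y=red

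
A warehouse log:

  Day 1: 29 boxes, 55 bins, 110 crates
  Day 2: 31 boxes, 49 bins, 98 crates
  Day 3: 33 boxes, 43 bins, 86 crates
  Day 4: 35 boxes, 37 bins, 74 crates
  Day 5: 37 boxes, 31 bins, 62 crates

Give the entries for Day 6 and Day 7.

For the boxes, +2 each step: 29, 31, 33, 35, 37 → 39 → 41.
Bins goes 55, 49, 43, 37, 31 → 25 → 19 (−6 each step).
Crates: 110, 98, 86, 74, 62 → 50 → 38 (always 2 × the bins).
Putting the parts together: 39 boxes, 25 bins, 50 crates and then 41 boxes, 19 bins, 38 crates.

39 boxes, 25 bins, 50 crates; 41 boxes, 19 bins, 38 crates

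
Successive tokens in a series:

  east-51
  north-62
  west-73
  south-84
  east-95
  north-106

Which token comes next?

west-117

Direction — repeats east → north → west → south: east, north, west, south, east, north → west.
For the second component, +11 each step: 51, 62, 73, 84, 95, 106 → 117.
So the next token is west-117.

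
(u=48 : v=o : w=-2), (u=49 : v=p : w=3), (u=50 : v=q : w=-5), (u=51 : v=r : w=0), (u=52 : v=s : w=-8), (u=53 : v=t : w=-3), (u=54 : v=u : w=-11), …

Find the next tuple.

(u=55 : v=v : w=-6)

U goes 48, 49, 50, 51, 52, 53, 54 → 55 (+1 each step).
V: letters move forward 1 place in the alphabet, so o, p, q, r, s, t, u → v.
For the w, alternating steps +5, −8, +5, −8, …: -2, 3, -5, 0, -8, -3, -11 → -6.
Putting it together: (u=55 : v=v : w=-6).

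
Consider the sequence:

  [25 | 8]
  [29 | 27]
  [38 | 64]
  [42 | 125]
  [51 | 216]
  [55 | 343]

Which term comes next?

[64 | 512]

First value goes 25, 29, 38, 42, 51, 55 → 64 (alternating steps +4, +9, +4, +9, …).
Second value: 8, 27, 64, 125, 216, 343 → 512 (perfect cubes: 2³, 3³, 4³, …).
So the next term is [64 | 512].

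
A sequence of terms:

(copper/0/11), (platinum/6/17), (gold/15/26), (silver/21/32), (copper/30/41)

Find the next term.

(platinum/36/47)

For the metal, repeats copper → platinum → gold → silver: copper, platinum, gold, silver, copper → platinum.
Second part: alternating steps +6, +9, +6, +9, …, so 0, 6, 15, 21, 30 → 36.
Third part: 11, 17, 26, 32, 41 → 47 (always 11 more than the second part).
Combining the parts gives (platinum/36/47).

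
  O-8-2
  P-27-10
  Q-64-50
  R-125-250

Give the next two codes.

Letter goes O, P, Q, R → S → T (letters move forward 1 place in the alphabet).
Second component: perfect cubes: 2³, 3³, 4³, …, so 8, 27, 64, 125 → 216 → 343.
Third component: ×5 each step, so 2, 10, 50, 250 → 1250 → 6250.
Putting the parts together: S-216-1250 and then T-343-6250.

S-216-1250 then T-343-6250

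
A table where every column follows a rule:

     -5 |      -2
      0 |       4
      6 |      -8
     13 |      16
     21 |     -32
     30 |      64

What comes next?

First component: differences are 5, 6, 7, … (increasing by 1 each time), so -5, 0, 6, 13, 21, 30 → 40.
Second component: ×(-2) each step, so -2, 4, -8, 16, -32, 64 → -128.
So the next row is 40  -128.

40  -128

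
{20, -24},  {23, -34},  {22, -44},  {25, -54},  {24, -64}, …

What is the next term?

{27, -74}

First slot — alternating steps +3, −1, +3, −1, …: 20, 23, 22, 25, 24 → 27.
Second slot: -24, -34, -44, -54, -64 → -74 (−10 each step).
Combining the parts gives {27, -74}.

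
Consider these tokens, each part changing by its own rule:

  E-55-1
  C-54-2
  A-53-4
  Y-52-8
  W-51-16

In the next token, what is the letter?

Letter: letters move back 2 places in the alphabet, wrapping A→Z; E, C, A, Y, W → U.

U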